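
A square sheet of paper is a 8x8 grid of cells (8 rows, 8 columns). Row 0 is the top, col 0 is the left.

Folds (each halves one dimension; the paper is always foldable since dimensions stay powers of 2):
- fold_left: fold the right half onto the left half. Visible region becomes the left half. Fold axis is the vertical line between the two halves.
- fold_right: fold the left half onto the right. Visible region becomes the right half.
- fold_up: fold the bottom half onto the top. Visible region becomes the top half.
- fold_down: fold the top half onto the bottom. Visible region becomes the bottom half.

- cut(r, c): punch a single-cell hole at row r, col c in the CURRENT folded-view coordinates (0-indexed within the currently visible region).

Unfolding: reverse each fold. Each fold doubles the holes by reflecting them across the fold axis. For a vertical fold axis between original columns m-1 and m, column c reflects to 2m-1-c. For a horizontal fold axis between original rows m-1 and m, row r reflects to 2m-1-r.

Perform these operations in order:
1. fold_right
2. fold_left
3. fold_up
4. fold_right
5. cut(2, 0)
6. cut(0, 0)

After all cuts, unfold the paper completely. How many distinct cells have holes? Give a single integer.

Answer: 32

Derivation:
Op 1 fold_right: fold axis v@4; visible region now rows[0,8) x cols[4,8) = 8x4
Op 2 fold_left: fold axis v@6; visible region now rows[0,8) x cols[4,6) = 8x2
Op 3 fold_up: fold axis h@4; visible region now rows[0,4) x cols[4,6) = 4x2
Op 4 fold_right: fold axis v@5; visible region now rows[0,4) x cols[5,6) = 4x1
Op 5 cut(2, 0): punch at orig (2,5); cuts so far [(2, 5)]; region rows[0,4) x cols[5,6) = 4x1
Op 6 cut(0, 0): punch at orig (0,5); cuts so far [(0, 5), (2, 5)]; region rows[0,4) x cols[5,6) = 4x1
Unfold 1 (reflect across v@5): 4 holes -> [(0, 4), (0, 5), (2, 4), (2, 5)]
Unfold 2 (reflect across h@4): 8 holes -> [(0, 4), (0, 5), (2, 4), (2, 5), (5, 4), (5, 5), (7, 4), (7, 5)]
Unfold 3 (reflect across v@6): 16 holes -> [(0, 4), (0, 5), (0, 6), (0, 7), (2, 4), (2, 5), (2, 6), (2, 7), (5, 4), (5, 5), (5, 6), (5, 7), (7, 4), (7, 5), (7, 6), (7, 7)]
Unfold 4 (reflect across v@4): 32 holes -> [(0, 0), (0, 1), (0, 2), (0, 3), (0, 4), (0, 5), (0, 6), (0, 7), (2, 0), (2, 1), (2, 2), (2, 3), (2, 4), (2, 5), (2, 6), (2, 7), (5, 0), (5, 1), (5, 2), (5, 3), (5, 4), (5, 5), (5, 6), (5, 7), (7, 0), (7, 1), (7, 2), (7, 3), (7, 4), (7, 5), (7, 6), (7, 7)]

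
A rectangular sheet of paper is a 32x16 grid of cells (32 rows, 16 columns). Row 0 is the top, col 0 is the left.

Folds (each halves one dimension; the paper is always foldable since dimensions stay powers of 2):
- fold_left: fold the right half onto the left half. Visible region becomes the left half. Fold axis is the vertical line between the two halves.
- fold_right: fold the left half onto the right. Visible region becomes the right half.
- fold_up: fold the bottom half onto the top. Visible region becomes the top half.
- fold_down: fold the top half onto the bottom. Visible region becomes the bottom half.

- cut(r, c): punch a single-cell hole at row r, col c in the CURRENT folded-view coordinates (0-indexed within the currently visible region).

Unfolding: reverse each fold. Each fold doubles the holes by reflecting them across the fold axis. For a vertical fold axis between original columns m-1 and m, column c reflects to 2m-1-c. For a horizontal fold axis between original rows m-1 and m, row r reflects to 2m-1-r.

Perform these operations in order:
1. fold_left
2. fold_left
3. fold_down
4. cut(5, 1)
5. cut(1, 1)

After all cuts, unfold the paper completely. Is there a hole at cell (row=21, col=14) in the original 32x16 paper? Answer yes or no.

Answer: yes

Derivation:
Op 1 fold_left: fold axis v@8; visible region now rows[0,32) x cols[0,8) = 32x8
Op 2 fold_left: fold axis v@4; visible region now rows[0,32) x cols[0,4) = 32x4
Op 3 fold_down: fold axis h@16; visible region now rows[16,32) x cols[0,4) = 16x4
Op 4 cut(5, 1): punch at orig (21,1); cuts so far [(21, 1)]; region rows[16,32) x cols[0,4) = 16x4
Op 5 cut(1, 1): punch at orig (17,1); cuts so far [(17, 1), (21, 1)]; region rows[16,32) x cols[0,4) = 16x4
Unfold 1 (reflect across h@16): 4 holes -> [(10, 1), (14, 1), (17, 1), (21, 1)]
Unfold 2 (reflect across v@4): 8 holes -> [(10, 1), (10, 6), (14, 1), (14, 6), (17, 1), (17, 6), (21, 1), (21, 6)]
Unfold 3 (reflect across v@8): 16 holes -> [(10, 1), (10, 6), (10, 9), (10, 14), (14, 1), (14, 6), (14, 9), (14, 14), (17, 1), (17, 6), (17, 9), (17, 14), (21, 1), (21, 6), (21, 9), (21, 14)]
Holes: [(10, 1), (10, 6), (10, 9), (10, 14), (14, 1), (14, 6), (14, 9), (14, 14), (17, 1), (17, 6), (17, 9), (17, 14), (21, 1), (21, 6), (21, 9), (21, 14)]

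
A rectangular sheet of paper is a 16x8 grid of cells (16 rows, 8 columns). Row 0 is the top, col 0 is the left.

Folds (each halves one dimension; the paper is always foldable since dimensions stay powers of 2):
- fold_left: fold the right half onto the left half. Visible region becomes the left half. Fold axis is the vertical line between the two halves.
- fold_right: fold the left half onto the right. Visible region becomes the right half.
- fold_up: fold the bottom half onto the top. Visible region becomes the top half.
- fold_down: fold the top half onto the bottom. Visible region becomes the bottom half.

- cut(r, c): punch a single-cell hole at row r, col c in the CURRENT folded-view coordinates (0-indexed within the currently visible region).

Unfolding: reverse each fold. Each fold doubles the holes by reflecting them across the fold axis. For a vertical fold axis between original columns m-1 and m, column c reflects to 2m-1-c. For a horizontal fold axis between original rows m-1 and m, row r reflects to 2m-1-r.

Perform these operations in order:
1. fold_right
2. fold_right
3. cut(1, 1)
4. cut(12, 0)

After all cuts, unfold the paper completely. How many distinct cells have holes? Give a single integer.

Answer: 8

Derivation:
Op 1 fold_right: fold axis v@4; visible region now rows[0,16) x cols[4,8) = 16x4
Op 2 fold_right: fold axis v@6; visible region now rows[0,16) x cols[6,8) = 16x2
Op 3 cut(1, 1): punch at orig (1,7); cuts so far [(1, 7)]; region rows[0,16) x cols[6,8) = 16x2
Op 4 cut(12, 0): punch at orig (12,6); cuts so far [(1, 7), (12, 6)]; region rows[0,16) x cols[6,8) = 16x2
Unfold 1 (reflect across v@6): 4 holes -> [(1, 4), (1, 7), (12, 5), (12, 6)]
Unfold 2 (reflect across v@4): 8 holes -> [(1, 0), (1, 3), (1, 4), (1, 7), (12, 1), (12, 2), (12, 5), (12, 6)]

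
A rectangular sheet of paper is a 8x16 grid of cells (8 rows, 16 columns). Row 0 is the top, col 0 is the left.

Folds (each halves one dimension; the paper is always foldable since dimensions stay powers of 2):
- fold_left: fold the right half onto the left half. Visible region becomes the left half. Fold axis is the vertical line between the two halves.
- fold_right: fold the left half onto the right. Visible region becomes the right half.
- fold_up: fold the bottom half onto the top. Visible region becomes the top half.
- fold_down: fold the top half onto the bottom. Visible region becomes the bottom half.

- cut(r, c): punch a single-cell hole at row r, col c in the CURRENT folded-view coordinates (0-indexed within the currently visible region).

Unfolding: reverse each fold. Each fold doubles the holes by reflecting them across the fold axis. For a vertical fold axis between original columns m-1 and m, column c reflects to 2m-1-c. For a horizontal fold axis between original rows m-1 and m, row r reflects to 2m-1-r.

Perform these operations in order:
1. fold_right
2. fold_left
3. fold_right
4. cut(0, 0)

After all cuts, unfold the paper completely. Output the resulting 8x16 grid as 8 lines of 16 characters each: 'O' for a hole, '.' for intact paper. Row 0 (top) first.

Op 1 fold_right: fold axis v@8; visible region now rows[0,8) x cols[8,16) = 8x8
Op 2 fold_left: fold axis v@12; visible region now rows[0,8) x cols[8,12) = 8x4
Op 3 fold_right: fold axis v@10; visible region now rows[0,8) x cols[10,12) = 8x2
Op 4 cut(0, 0): punch at orig (0,10); cuts so far [(0, 10)]; region rows[0,8) x cols[10,12) = 8x2
Unfold 1 (reflect across v@10): 2 holes -> [(0, 9), (0, 10)]
Unfold 2 (reflect across v@12): 4 holes -> [(0, 9), (0, 10), (0, 13), (0, 14)]
Unfold 3 (reflect across v@8): 8 holes -> [(0, 1), (0, 2), (0, 5), (0, 6), (0, 9), (0, 10), (0, 13), (0, 14)]

Answer: .OO..OO..OO..OO.
................
................
................
................
................
................
................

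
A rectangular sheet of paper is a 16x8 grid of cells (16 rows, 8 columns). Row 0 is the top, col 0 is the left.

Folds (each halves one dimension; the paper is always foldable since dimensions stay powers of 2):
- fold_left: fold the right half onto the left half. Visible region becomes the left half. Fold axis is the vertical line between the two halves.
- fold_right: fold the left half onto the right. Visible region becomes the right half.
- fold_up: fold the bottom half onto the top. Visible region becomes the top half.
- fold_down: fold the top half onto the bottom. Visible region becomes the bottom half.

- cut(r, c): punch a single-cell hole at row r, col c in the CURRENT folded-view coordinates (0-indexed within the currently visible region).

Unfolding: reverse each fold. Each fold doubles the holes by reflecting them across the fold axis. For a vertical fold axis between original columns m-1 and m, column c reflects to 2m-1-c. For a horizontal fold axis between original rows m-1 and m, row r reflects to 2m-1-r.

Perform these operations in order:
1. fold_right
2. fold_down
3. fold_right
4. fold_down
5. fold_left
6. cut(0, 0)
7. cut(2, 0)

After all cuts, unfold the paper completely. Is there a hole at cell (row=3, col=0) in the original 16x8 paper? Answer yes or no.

Op 1 fold_right: fold axis v@4; visible region now rows[0,16) x cols[4,8) = 16x4
Op 2 fold_down: fold axis h@8; visible region now rows[8,16) x cols[4,8) = 8x4
Op 3 fold_right: fold axis v@6; visible region now rows[8,16) x cols[6,8) = 8x2
Op 4 fold_down: fold axis h@12; visible region now rows[12,16) x cols[6,8) = 4x2
Op 5 fold_left: fold axis v@7; visible region now rows[12,16) x cols[6,7) = 4x1
Op 6 cut(0, 0): punch at orig (12,6); cuts so far [(12, 6)]; region rows[12,16) x cols[6,7) = 4x1
Op 7 cut(2, 0): punch at orig (14,6); cuts so far [(12, 6), (14, 6)]; region rows[12,16) x cols[6,7) = 4x1
Unfold 1 (reflect across v@7): 4 holes -> [(12, 6), (12, 7), (14, 6), (14, 7)]
Unfold 2 (reflect across h@12): 8 holes -> [(9, 6), (9, 7), (11, 6), (11, 7), (12, 6), (12, 7), (14, 6), (14, 7)]
Unfold 3 (reflect across v@6): 16 holes -> [(9, 4), (9, 5), (9, 6), (9, 7), (11, 4), (11, 5), (11, 6), (11, 7), (12, 4), (12, 5), (12, 6), (12, 7), (14, 4), (14, 5), (14, 6), (14, 7)]
Unfold 4 (reflect across h@8): 32 holes -> [(1, 4), (1, 5), (1, 6), (1, 7), (3, 4), (3, 5), (3, 6), (3, 7), (4, 4), (4, 5), (4, 6), (4, 7), (6, 4), (6, 5), (6, 6), (6, 7), (9, 4), (9, 5), (9, 6), (9, 7), (11, 4), (11, 5), (11, 6), (11, 7), (12, 4), (12, 5), (12, 6), (12, 7), (14, 4), (14, 5), (14, 6), (14, 7)]
Unfold 5 (reflect across v@4): 64 holes -> [(1, 0), (1, 1), (1, 2), (1, 3), (1, 4), (1, 5), (1, 6), (1, 7), (3, 0), (3, 1), (3, 2), (3, 3), (3, 4), (3, 5), (3, 6), (3, 7), (4, 0), (4, 1), (4, 2), (4, 3), (4, 4), (4, 5), (4, 6), (4, 7), (6, 0), (6, 1), (6, 2), (6, 3), (6, 4), (6, 5), (6, 6), (6, 7), (9, 0), (9, 1), (9, 2), (9, 3), (9, 4), (9, 5), (9, 6), (9, 7), (11, 0), (11, 1), (11, 2), (11, 3), (11, 4), (11, 5), (11, 6), (11, 7), (12, 0), (12, 1), (12, 2), (12, 3), (12, 4), (12, 5), (12, 6), (12, 7), (14, 0), (14, 1), (14, 2), (14, 3), (14, 4), (14, 5), (14, 6), (14, 7)]
Holes: [(1, 0), (1, 1), (1, 2), (1, 3), (1, 4), (1, 5), (1, 6), (1, 7), (3, 0), (3, 1), (3, 2), (3, 3), (3, 4), (3, 5), (3, 6), (3, 7), (4, 0), (4, 1), (4, 2), (4, 3), (4, 4), (4, 5), (4, 6), (4, 7), (6, 0), (6, 1), (6, 2), (6, 3), (6, 4), (6, 5), (6, 6), (6, 7), (9, 0), (9, 1), (9, 2), (9, 3), (9, 4), (9, 5), (9, 6), (9, 7), (11, 0), (11, 1), (11, 2), (11, 3), (11, 4), (11, 5), (11, 6), (11, 7), (12, 0), (12, 1), (12, 2), (12, 3), (12, 4), (12, 5), (12, 6), (12, 7), (14, 0), (14, 1), (14, 2), (14, 3), (14, 4), (14, 5), (14, 6), (14, 7)]

Answer: yes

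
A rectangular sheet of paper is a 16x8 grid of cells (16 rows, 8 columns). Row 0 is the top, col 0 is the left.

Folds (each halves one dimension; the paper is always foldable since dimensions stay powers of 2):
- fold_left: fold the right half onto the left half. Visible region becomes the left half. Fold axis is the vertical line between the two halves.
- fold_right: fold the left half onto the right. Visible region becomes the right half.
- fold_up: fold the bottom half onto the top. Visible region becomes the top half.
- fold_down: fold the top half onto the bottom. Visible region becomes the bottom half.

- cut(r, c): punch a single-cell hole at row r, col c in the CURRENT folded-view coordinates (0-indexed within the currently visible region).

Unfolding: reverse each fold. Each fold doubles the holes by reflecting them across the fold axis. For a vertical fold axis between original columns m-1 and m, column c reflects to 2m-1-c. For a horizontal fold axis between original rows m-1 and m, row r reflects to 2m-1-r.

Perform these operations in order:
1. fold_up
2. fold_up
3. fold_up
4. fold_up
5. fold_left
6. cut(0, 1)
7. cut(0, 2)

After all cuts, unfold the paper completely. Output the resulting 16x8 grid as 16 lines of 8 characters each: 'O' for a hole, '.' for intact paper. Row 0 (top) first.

Answer: .OO..OO.
.OO..OO.
.OO..OO.
.OO..OO.
.OO..OO.
.OO..OO.
.OO..OO.
.OO..OO.
.OO..OO.
.OO..OO.
.OO..OO.
.OO..OO.
.OO..OO.
.OO..OO.
.OO..OO.
.OO..OO.

Derivation:
Op 1 fold_up: fold axis h@8; visible region now rows[0,8) x cols[0,8) = 8x8
Op 2 fold_up: fold axis h@4; visible region now rows[0,4) x cols[0,8) = 4x8
Op 3 fold_up: fold axis h@2; visible region now rows[0,2) x cols[0,8) = 2x8
Op 4 fold_up: fold axis h@1; visible region now rows[0,1) x cols[0,8) = 1x8
Op 5 fold_left: fold axis v@4; visible region now rows[0,1) x cols[0,4) = 1x4
Op 6 cut(0, 1): punch at orig (0,1); cuts so far [(0, 1)]; region rows[0,1) x cols[0,4) = 1x4
Op 7 cut(0, 2): punch at orig (0,2); cuts so far [(0, 1), (0, 2)]; region rows[0,1) x cols[0,4) = 1x4
Unfold 1 (reflect across v@4): 4 holes -> [(0, 1), (0, 2), (0, 5), (0, 6)]
Unfold 2 (reflect across h@1): 8 holes -> [(0, 1), (0, 2), (0, 5), (0, 6), (1, 1), (1, 2), (1, 5), (1, 6)]
Unfold 3 (reflect across h@2): 16 holes -> [(0, 1), (0, 2), (0, 5), (0, 6), (1, 1), (1, 2), (1, 5), (1, 6), (2, 1), (2, 2), (2, 5), (2, 6), (3, 1), (3, 2), (3, 5), (3, 6)]
Unfold 4 (reflect across h@4): 32 holes -> [(0, 1), (0, 2), (0, 5), (0, 6), (1, 1), (1, 2), (1, 5), (1, 6), (2, 1), (2, 2), (2, 5), (2, 6), (3, 1), (3, 2), (3, 5), (3, 6), (4, 1), (4, 2), (4, 5), (4, 6), (5, 1), (5, 2), (5, 5), (5, 6), (6, 1), (6, 2), (6, 5), (6, 6), (7, 1), (7, 2), (7, 5), (7, 6)]
Unfold 5 (reflect across h@8): 64 holes -> [(0, 1), (0, 2), (0, 5), (0, 6), (1, 1), (1, 2), (1, 5), (1, 6), (2, 1), (2, 2), (2, 5), (2, 6), (3, 1), (3, 2), (3, 5), (3, 6), (4, 1), (4, 2), (4, 5), (4, 6), (5, 1), (5, 2), (5, 5), (5, 6), (6, 1), (6, 2), (6, 5), (6, 6), (7, 1), (7, 2), (7, 5), (7, 6), (8, 1), (8, 2), (8, 5), (8, 6), (9, 1), (9, 2), (9, 5), (9, 6), (10, 1), (10, 2), (10, 5), (10, 6), (11, 1), (11, 2), (11, 5), (11, 6), (12, 1), (12, 2), (12, 5), (12, 6), (13, 1), (13, 2), (13, 5), (13, 6), (14, 1), (14, 2), (14, 5), (14, 6), (15, 1), (15, 2), (15, 5), (15, 6)]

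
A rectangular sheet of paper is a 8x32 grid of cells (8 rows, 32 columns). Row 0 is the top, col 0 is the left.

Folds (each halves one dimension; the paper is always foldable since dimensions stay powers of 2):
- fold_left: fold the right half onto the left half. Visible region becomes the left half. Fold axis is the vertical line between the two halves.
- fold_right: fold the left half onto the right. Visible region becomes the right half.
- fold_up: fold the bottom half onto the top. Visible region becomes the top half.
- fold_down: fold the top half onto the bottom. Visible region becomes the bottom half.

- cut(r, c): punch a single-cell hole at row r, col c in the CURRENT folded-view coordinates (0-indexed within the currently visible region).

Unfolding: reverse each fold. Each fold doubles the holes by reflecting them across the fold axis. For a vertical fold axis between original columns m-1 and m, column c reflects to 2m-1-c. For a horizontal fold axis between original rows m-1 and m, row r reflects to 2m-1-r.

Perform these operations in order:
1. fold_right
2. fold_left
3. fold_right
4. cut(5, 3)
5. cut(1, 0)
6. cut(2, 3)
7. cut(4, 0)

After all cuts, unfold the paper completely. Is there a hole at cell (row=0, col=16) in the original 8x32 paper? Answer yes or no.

Answer: no

Derivation:
Op 1 fold_right: fold axis v@16; visible region now rows[0,8) x cols[16,32) = 8x16
Op 2 fold_left: fold axis v@24; visible region now rows[0,8) x cols[16,24) = 8x8
Op 3 fold_right: fold axis v@20; visible region now rows[0,8) x cols[20,24) = 8x4
Op 4 cut(5, 3): punch at orig (5,23); cuts so far [(5, 23)]; region rows[0,8) x cols[20,24) = 8x4
Op 5 cut(1, 0): punch at orig (1,20); cuts so far [(1, 20), (5, 23)]; region rows[0,8) x cols[20,24) = 8x4
Op 6 cut(2, 3): punch at orig (2,23); cuts so far [(1, 20), (2, 23), (5, 23)]; region rows[0,8) x cols[20,24) = 8x4
Op 7 cut(4, 0): punch at orig (4,20); cuts so far [(1, 20), (2, 23), (4, 20), (5, 23)]; region rows[0,8) x cols[20,24) = 8x4
Unfold 1 (reflect across v@20): 8 holes -> [(1, 19), (1, 20), (2, 16), (2, 23), (4, 19), (4, 20), (5, 16), (5, 23)]
Unfold 2 (reflect across v@24): 16 holes -> [(1, 19), (1, 20), (1, 27), (1, 28), (2, 16), (2, 23), (2, 24), (2, 31), (4, 19), (4, 20), (4, 27), (4, 28), (5, 16), (5, 23), (5, 24), (5, 31)]
Unfold 3 (reflect across v@16): 32 holes -> [(1, 3), (1, 4), (1, 11), (1, 12), (1, 19), (1, 20), (1, 27), (1, 28), (2, 0), (2, 7), (2, 8), (2, 15), (2, 16), (2, 23), (2, 24), (2, 31), (4, 3), (4, 4), (4, 11), (4, 12), (4, 19), (4, 20), (4, 27), (4, 28), (5, 0), (5, 7), (5, 8), (5, 15), (5, 16), (5, 23), (5, 24), (5, 31)]
Holes: [(1, 3), (1, 4), (1, 11), (1, 12), (1, 19), (1, 20), (1, 27), (1, 28), (2, 0), (2, 7), (2, 8), (2, 15), (2, 16), (2, 23), (2, 24), (2, 31), (4, 3), (4, 4), (4, 11), (4, 12), (4, 19), (4, 20), (4, 27), (4, 28), (5, 0), (5, 7), (5, 8), (5, 15), (5, 16), (5, 23), (5, 24), (5, 31)]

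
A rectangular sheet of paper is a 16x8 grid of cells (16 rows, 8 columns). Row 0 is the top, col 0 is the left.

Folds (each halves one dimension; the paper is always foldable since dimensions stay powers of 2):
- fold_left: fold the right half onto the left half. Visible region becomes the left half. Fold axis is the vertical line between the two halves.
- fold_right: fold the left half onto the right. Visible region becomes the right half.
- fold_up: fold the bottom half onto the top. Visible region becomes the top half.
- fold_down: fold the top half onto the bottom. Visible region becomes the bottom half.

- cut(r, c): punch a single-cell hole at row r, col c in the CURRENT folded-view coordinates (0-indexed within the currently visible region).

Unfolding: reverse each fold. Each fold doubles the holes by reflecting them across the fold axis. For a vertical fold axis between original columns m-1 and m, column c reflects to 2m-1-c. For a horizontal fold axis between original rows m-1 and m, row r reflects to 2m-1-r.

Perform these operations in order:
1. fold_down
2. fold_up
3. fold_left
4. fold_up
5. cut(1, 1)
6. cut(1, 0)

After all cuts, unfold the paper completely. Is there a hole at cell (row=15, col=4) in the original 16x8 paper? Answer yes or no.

Op 1 fold_down: fold axis h@8; visible region now rows[8,16) x cols[0,8) = 8x8
Op 2 fold_up: fold axis h@12; visible region now rows[8,12) x cols[0,8) = 4x8
Op 3 fold_left: fold axis v@4; visible region now rows[8,12) x cols[0,4) = 4x4
Op 4 fold_up: fold axis h@10; visible region now rows[8,10) x cols[0,4) = 2x4
Op 5 cut(1, 1): punch at orig (9,1); cuts so far [(9, 1)]; region rows[8,10) x cols[0,4) = 2x4
Op 6 cut(1, 0): punch at orig (9,0); cuts so far [(9, 0), (9, 1)]; region rows[8,10) x cols[0,4) = 2x4
Unfold 1 (reflect across h@10): 4 holes -> [(9, 0), (9, 1), (10, 0), (10, 1)]
Unfold 2 (reflect across v@4): 8 holes -> [(9, 0), (9, 1), (9, 6), (9, 7), (10, 0), (10, 1), (10, 6), (10, 7)]
Unfold 3 (reflect across h@12): 16 holes -> [(9, 0), (9, 1), (9, 6), (9, 7), (10, 0), (10, 1), (10, 6), (10, 7), (13, 0), (13, 1), (13, 6), (13, 7), (14, 0), (14, 1), (14, 6), (14, 7)]
Unfold 4 (reflect across h@8): 32 holes -> [(1, 0), (1, 1), (1, 6), (1, 7), (2, 0), (2, 1), (2, 6), (2, 7), (5, 0), (5, 1), (5, 6), (5, 7), (6, 0), (6, 1), (6, 6), (6, 7), (9, 0), (9, 1), (9, 6), (9, 7), (10, 0), (10, 1), (10, 6), (10, 7), (13, 0), (13, 1), (13, 6), (13, 7), (14, 0), (14, 1), (14, 6), (14, 7)]
Holes: [(1, 0), (1, 1), (1, 6), (1, 7), (2, 0), (2, 1), (2, 6), (2, 7), (5, 0), (5, 1), (5, 6), (5, 7), (6, 0), (6, 1), (6, 6), (6, 7), (9, 0), (9, 1), (9, 6), (9, 7), (10, 0), (10, 1), (10, 6), (10, 7), (13, 0), (13, 1), (13, 6), (13, 7), (14, 0), (14, 1), (14, 6), (14, 7)]

Answer: no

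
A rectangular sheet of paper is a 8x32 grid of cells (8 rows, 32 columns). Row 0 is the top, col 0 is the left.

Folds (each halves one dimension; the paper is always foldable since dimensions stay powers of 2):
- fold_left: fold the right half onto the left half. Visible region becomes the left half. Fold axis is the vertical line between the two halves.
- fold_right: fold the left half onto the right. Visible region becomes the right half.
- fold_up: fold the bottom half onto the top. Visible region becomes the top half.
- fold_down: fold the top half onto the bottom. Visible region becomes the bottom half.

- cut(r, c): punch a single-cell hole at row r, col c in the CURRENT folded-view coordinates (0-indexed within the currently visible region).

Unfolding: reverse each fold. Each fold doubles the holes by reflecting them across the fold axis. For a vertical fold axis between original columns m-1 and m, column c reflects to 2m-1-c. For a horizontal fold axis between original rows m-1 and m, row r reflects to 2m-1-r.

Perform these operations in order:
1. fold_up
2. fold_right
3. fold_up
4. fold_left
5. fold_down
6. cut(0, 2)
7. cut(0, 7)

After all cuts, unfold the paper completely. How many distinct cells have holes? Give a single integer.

Op 1 fold_up: fold axis h@4; visible region now rows[0,4) x cols[0,32) = 4x32
Op 2 fold_right: fold axis v@16; visible region now rows[0,4) x cols[16,32) = 4x16
Op 3 fold_up: fold axis h@2; visible region now rows[0,2) x cols[16,32) = 2x16
Op 4 fold_left: fold axis v@24; visible region now rows[0,2) x cols[16,24) = 2x8
Op 5 fold_down: fold axis h@1; visible region now rows[1,2) x cols[16,24) = 1x8
Op 6 cut(0, 2): punch at orig (1,18); cuts so far [(1, 18)]; region rows[1,2) x cols[16,24) = 1x8
Op 7 cut(0, 7): punch at orig (1,23); cuts so far [(1, 18), (1, 23)]; region rows[1,2) x cols[16,24) = 1x8
Unfold 1 (reflect across h@1): 4 holes -> [(0, 18), (0, 23), (1, 18), (1, 23)]
Unfold 2 (reflect across v@24): 8 holes -> [(0, 18), (0, 23), (0, 24), (0, 29), (1, 18), (1, 23), (1, 24), (1, 29)]
Unfold 3 (reflect across h@2): 16 holes -> [(0, 18), (0, 23), (0, 24), (0, 29), (1, 18), (1, 23), (1, 24), (1, 29), (2, 18), (2, 23), (2, 24), (2, 29), (3, 18), (3, 23), (3, 24), (3, 29)]
Unfold 4 (reflect across v@16): 32 holes -> [(0, 2), (0, 7), (0, 8), (0, 13), (0, 18), (0, 23), (0, 24), (0, 29), (1, 2), (1, 7), (1, 8), (1, 13), (1, 18), (1, 23), (1, 24), (1, 29), (2, 2), (2, 7), (2, 8), (2, 13), (2, 18), (2, 23), (2, 24), (2, 29), (3, 2), (3, 7), (3, 8), (3, 13), (3, 18), (3, 23), (3, 24), (3, 29)]
Unfold 5 (reflect across h@4): 64 holes -> [(0, 2), (0, 7), (0, 8), (0, 13), (0, 18), (0, 23), (0, 24), (0, 29), (1, 2), (1, 7), (1, 8), (1, 13), (1, 18), (1, 23), (1, 24), (1, 29), (2, 2), (2, 7), (2, 8), (2, 13), (2, 18), (2, 23), (2, 24), (2, 29), (3, 2), (3, 7), (3, 8), (3, 13), (3, 18), (3, 23), (3, 24), (3, 29), (4, 2), (4, 7), (4, 8), (4, 13), (4, 18), (4, 23), (4, 24), (4, 29), (5, 2), (5, 7), (5, 8), (5, 13), (5, 18), (5, 23), (5, 24), (5, 29), (6, 2), (6, 7), (6, 8), (6, 13), (6, 18), (6, 23), (6, 24), (6, 29), (7, 2), (7, 7), (7, 8), (7, 13), (7, 18), (7, 23), (7, 24), (7, 29)]

Answer: 64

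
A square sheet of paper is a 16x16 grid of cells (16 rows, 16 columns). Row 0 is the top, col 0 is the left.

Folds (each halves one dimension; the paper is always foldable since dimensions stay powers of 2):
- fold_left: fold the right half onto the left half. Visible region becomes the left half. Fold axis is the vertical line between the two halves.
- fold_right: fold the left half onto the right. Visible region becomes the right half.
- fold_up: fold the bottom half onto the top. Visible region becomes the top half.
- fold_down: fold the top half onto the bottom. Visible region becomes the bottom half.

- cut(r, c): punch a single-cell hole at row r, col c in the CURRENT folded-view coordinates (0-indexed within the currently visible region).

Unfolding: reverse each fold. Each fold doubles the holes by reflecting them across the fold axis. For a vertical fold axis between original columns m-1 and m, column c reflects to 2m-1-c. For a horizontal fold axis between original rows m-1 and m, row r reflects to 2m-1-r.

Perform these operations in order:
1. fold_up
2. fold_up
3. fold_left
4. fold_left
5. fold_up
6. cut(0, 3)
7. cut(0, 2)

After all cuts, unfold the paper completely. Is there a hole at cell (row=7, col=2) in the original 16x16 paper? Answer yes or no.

Answer: yes

Derivation:
Op 1 fold_up: fold axis h@8; visible region now rows[0,8) x cols[0,16) = 8x16
Op 2 fold_up: fold axis h@4; visible region now rows[0,4) x cols[0,16) = 4x16
Op 3 fold_left: fold axis v@8; visible region now rows[0,4) x cols[0,8) = 4x8
Op 4 fold_left: fold axis v@4; visible region now rows[0,4) x cols[0,4) = 4x4
Op 5 fold_up: fold axis h@2; visible region now rows[0,2) x cols[0,4) = 2x4
Op 6 cut(0, 3): punch at orig (0,3); cuts so far [(0, 3)]; region rows[0,2) x cols[0,4) = 2x4
Op 7 cut(0, 2): punch at orig (0,2); cuts so far [(0, 2), (0, 3)]; region rows[0,2) x cols[0,4) = 2x4
Unfold 1 (reflect across h@2): 4 holes -> [(0, 2), (0, 3), (3, 2), (3, 3)]
Unfold 2 (reflect across v@4): 8 holes -> [(0, 2), (0, 3), (0, 4), (0, 5), (3, 2), (3, 3), (3, 4), (3, 5)]
Unfold 3 (reflect across v@8): 16 holes -> [(0, 2), (0, 3), (0, 4), (0, 5), (0, 10), (0, 11), (0, 12), (0, 13), (3, 2), (3, 3), (3, 4), (3, 5), (3, 10), (3, 11), (3, 12), (3, 13)]
Unfold 4 (reflect across h@4): 32 holes -> [(0, 2), (0, 3), (0, 4), (0, 5), (0, 10), (0, 11), (0, 12), (0, 13), (3, 2), (3, 3), (3, 4), (3, 5), (3, 10), (3, 11), (3, 12), (3, 13), (4, 2), (4, 3), (4, 4), (4, 5), (4, 10), (4, 11), (4, 12), (4, 13), (7, 2), (7, 3), (7, 4), (7, 5), (7, 10), (7, 11), (7, 12), (7, 13)]
Unfold 5 (reflect across h@8): 64 holes -> [(0, 2), (0, 3), (0, 4), (0, 5), (0, 10), (0, 11), (0, 12), (0, 13), (3, 2), (3, 3), (3, 4), (3, 5), (3, 10), (3, 11), (3, 12), (3, 13), (4, 2), (4, 3), (4, 4), (4, 5), (4, 10), (4, 11), (4, 12), (4, 13), (7, 2), (7, 3), (7, 4), (7, 5), (7, 10), (7, 11), (7, 12), (7, 13), (8, 2), (8, 3), (8, 4), (8, 5), (8, 10), (8, 11), (8, 12), (8, 13), (11, 2), (11, 3), (11, 4), (11, 5), (11, 10), (11, 11), (11, 12), (11, 13), (12, 2), (12, 3), (12, 4), (12, 5), (12, 10), (12, 11), (12, 12), (12, 13), (15, 2), (15, 3), (15, 4), (15, 5), (15, 10), (15, 11), (15, 12), (15, 13)]
Holes: [(0, 2), (0, 3), (0, 4), (0, 5), (0, 10), (0, 11), (0, 12), (0, 13), (3, 2), (3, 3), (3, 4), (3, 5), (3, 10), (3, 11), (3, 12), (3, 13), (4, 2), (4, 3), (4, 4), (4, 5), (4, 10), (4, 11), (4, 12), (4, 13), (7, 2), (7, 3), (7, 4), (7, 5), (7, 10), (7, 11), (7, 12), (7, 13), (8, 2), (8, 3), (8, 4), (8, 5), (8, 10), (8, 11), (8, 12), (8, 13), (11, 2), (11, 3), (11, 4), (11, 5), (11, 10), (11, 11), (11, 12), (11, 13), (12, 2), (12, 3), (12, 4), (12, 5), (12, 10), (12, 11), (12, 12), (12, 13), (15, 2), (15, 3), (15, 4), (15, 5), (15, 10), (15, 11), (15, 12), (15, 13)]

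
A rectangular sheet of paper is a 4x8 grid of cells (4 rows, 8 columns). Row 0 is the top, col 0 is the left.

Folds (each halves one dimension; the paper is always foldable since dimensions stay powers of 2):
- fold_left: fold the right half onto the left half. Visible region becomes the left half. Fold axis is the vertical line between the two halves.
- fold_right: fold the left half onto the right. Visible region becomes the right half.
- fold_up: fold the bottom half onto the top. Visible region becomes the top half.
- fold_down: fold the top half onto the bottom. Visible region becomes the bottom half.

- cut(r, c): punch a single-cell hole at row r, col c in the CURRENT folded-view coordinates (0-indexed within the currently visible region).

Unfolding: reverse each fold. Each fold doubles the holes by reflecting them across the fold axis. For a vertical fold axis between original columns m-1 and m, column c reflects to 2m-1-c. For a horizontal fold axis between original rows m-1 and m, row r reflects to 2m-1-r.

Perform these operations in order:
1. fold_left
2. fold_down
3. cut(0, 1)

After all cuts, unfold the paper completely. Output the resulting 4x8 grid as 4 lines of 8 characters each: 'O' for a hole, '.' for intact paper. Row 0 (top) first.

Answer: ........
.O....O.
.O....O.
........

Derivation:
Op 1 fold_left: fold axis v@4; visible region now rows[0,4) x cols[0,4) = 4x4
Op 2 fold_down: fold axis h@2; visible region now rows[2,4) x cols[0,4) = 2x4
Op 3 cut(0, 1): punch at orig (2,1); cuts so far [(2, 1)]; region rows[2,4) x cols[0,4) = 2x4
Unfold 1 (reflect across h@2): 2 holes -> [(1, 1), (2, 1)]
Unfold 2 (reflect across v@4): 4 holes -> [(1, 1), (1, 6), (2, 1), (2, 6)]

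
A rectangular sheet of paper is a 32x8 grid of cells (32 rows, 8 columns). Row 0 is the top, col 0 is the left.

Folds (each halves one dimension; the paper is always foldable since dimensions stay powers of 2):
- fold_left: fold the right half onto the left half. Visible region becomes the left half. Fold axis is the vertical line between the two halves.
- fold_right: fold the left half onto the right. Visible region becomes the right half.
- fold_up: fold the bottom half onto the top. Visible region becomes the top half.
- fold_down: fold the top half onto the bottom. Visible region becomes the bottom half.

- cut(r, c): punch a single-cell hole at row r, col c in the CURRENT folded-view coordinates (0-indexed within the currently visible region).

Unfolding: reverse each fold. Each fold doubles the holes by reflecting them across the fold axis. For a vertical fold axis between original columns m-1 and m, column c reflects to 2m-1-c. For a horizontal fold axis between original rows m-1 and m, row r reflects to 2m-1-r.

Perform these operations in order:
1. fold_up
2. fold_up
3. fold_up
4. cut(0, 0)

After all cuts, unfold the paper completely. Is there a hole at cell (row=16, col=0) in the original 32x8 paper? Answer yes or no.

Answer: yes

Derivation:
Op 1 fold_up: fold axis h@16; visible region now rows[0,16) x cols[0,8) = 16x8
Op 2 fold_up: fold axis h@8; visible region now rows[0,8) x cols[0,8) = 8x8
Op 3 fold_up: fold axis h@4; visible region now rows[0,4) x cols[0,8) = 4x8
Op 4 cut(0, 0): punch at orig (0,0); cuts so far [(0, 0)]; region rows[0,4) x cols[0,8) = 4x8
Unfold 1 (reflect across h@4): 2 holes -> [(0, 0), (7, 0)]
Unfold 2 (reflect across h@8): 4 holes -> [(0, 0), (7, 0), (8, 0), (15, 0)]
Unfold 3 (reflect across h@16): 8 holes -> [(0, 0), (7, 0), (8, 0), (15, 0), (16, 0), (23, 0), (24, 0), (31, 0)]
Holes: [(0, 0), (7, 0), (8, 0), (15, 0), (16, 0), (23, 0), (24, 0), (31, 0)]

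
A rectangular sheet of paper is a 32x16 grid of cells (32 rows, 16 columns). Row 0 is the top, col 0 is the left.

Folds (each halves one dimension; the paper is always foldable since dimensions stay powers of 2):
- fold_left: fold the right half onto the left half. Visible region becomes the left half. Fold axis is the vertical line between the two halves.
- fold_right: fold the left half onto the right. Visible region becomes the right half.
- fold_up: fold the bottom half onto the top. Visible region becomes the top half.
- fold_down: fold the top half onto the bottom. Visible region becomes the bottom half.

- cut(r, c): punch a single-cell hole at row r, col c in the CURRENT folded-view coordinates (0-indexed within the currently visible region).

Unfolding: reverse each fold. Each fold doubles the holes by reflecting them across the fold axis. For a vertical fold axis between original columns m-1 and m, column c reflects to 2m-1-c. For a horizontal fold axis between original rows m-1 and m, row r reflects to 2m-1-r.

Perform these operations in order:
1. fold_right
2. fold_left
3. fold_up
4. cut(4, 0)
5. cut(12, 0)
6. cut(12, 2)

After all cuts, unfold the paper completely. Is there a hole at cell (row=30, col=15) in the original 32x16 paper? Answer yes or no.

Op 1 fold_right: fold axis v@8; visible region now rows[0,32) x cols[8,16) = 32x8
Op 2 fold_left: fold axis v@12; visible region now rows[0,32) x cols[8,12) = 32x4
Op 3 fold_up: fold axis h@16; visible region now rows[0,16) x cols[8,12) = 16x4
Op 4 cut(4, 0): punch at orig (4,8); cuts so far [(4, 8)]; region rows[0,16) x cols[8,12) = 16x4
Op 5 cut(12, 0): punch at orig (12,8); cuts so far [(4, 8), (12, 8)]; region rows[0,16) x cols[8,12) = 16x4
Op 6 cut(12, 2): punch at orig (12,10); cuts so far [(4, 8), (12, 8), (12, 10)]; region rows[0,16) x cols[8,12) = 16x4
Unfold 1 (reflect across h@16): 6 holes -> [(4, 8), (12, 8), (12, 10), (19, 8), (19, 10), (27, 8)]
Unfold 2 (reflect across v@12): 12 holes -> [(4, 8), (4, 15), (12, 8), (12, 10), (12, 13), (12, 15), (19, 8), (19, 10), (19, 13), (19, 15), (27, 8), (27, 15)]
Unfold 3 (reflect across v@8): 24 holes -> [(4, 0), (4, 7), (4, 8), (4, 15), (12, 0), (12, 2), (12, 5), (12, 7), (12, 8), (12, 10), (12, 13), (12, 15), (19, 0), (19, 2), (19, 5), (19, 7), (19, 8), (19, 10), (19, 13), (19, 15), (27, 0), (27, 7), (27, 8), (27, 15)]
Holes: [(4, 0), (4, 7), (4, 8), (4, 15), (12, 0), (12, 2), (12, 5), (12, 7), (12, 8), (12, 10), (12, 13), (12, 15), (19, 0), (19, 2), (19, 5), (19, 7), (19, 8), (19, 10), (19, 13), (19, 15), (27, 0), (27, 7), (27, 8), (27, 15)]

Answer: no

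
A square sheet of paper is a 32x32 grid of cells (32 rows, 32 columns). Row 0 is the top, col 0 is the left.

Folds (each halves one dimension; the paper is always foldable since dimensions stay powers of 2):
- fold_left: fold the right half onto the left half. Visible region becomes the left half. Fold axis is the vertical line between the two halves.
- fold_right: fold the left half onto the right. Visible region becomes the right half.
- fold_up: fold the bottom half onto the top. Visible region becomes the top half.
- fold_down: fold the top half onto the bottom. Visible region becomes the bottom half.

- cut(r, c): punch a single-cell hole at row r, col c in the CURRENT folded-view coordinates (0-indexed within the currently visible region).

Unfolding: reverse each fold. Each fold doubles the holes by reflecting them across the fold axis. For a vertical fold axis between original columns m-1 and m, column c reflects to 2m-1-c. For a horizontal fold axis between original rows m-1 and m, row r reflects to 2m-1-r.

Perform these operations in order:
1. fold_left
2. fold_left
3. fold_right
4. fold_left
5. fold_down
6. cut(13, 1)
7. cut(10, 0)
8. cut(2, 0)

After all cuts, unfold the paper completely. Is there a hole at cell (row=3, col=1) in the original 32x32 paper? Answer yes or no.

Op 1 fold_left: fold axis v@16; visible region now rows[0,32) x cols[0,16) = 32x16
Op 2 fold_left: fold axis v@8; visible region now rows[0,32) x cols[0,8) = 32x8
Op 3 fold_right: fold axis v@4; visible region now rows[0,32) x cols[4,8) = 32x4
Op 4 fold_left: fold axis v@6; visible region now rows[0,32) x cols[4,6) = 32x2
Op 5 fold_down: fold axis h@16; visible region now rows[16,32) x cols[4,6) = 16x2
Op 6 cut(13, 1): punch at orig (29,5); cuts so far [(29, 5)]; region rows[16,32) x cols[4,6) = 16x2
Op 7 cut(10, 0): punch at orig (26,4); cuts so far [(26, 4), (29, 5)]; region rows[16,32) x cols[4,6) = 16x2
Op 8 cut(2, 0): punch at orig (18,4); cuts so far [(18, 4), (26, 4), (29, 5)]; region rows[16,32) x cols[4,6) = 16x2
Unfold 1 (reflect across h@16): 6 holes -> [(2, 5), (5, 4), (13, 4), (18, 4), (26, 4), (29, 5)]
Unfold 2 (reflect across v@6): 12 holes -> [(2, 5), (2, 6), (5, 4), (5, 7), (13, 4), (13, 7), (18, 4), (18, 7), (26, 4), (26, 7), (29, 5), (29, 6)]
Unfold 3 (reflect across v@4): 24 holes -> [(2, 1), (2, 2), (2, 5), (2, 6), (5, 0), (5, 3), (5, 4), (5, 7), (13, 0), (13, 3), (13, 4), (13, 7), (18, 0), (18, 3), (18, 4), (18, 7), (26, 0), (26, 3), (26, 4), (26, 7), (29, 1), (29, 2), (29, 5), (29, 6)]
Unfold 4 (reflect across v@8): 48 holes -> [(2, 1), (2, 2), (2, 5), (2, 6), (2, 9), (2, 10), (2, 13), (2, 14), (5, 0), (5, 3), (5, 4), (5, 7), (5, 8), (5, 11), (5, 12), (5, 15), (13, 0), (13, 3), (13, 4), (13, 7), (13, 8), (13, 11), (13, 12), (13, 15), (18, 0), (18, 3), (18, 4), (18, 7), (18, 8), (18, 11), (18, 12), (18, 15), (26, 0), (26, 3), (26, 4), (26, 7), (26, 8), (26, 11), (26, 12), (26, 15), (29, 1), (29, 2), (29, 5), (29, 6), (29, 9), (29, 10), (29, 13), (29, 14)]
Unfold 5 (reflect across v@16): 96 holes -> [(2, 1), (2, 2), (2, 5), (2, 6), (2, 9), (2, 10), (2, 13), (2, 14), (2, 17), (2, 18), (2, 21), (2, 22), (2, 25), (2, 26), (2, 29), (2, 30), (5, 0), (5, 3), (5, 4), (5, 7), (5, 8), (5, 11), (5, 12), (5, 15), (5, 16), (5, 19), (5, 20), (5, 23), (5, 24), (5, 27), (5, 28), (5, 31), (13, 0), (13, 3), (13, 4), (13, 7), (13, 8), (13, 11), (13, 12), (13, 15), (13, 16), (13, 19), (13, 20), (13, 23), (13, 24), (13, 27), (13, 28), (13, 31), (18, 0), (18, 3), (18, 4), (18, 7), (18, 8), (18, 11), (18, 12), (18, 15), (18, 16), (18, 19), (18, 20), (18, 23), (18, 24), (18, 27), (18, 28), (18, 31), (26, 0), (26, 3), (26, 4), (26, 7), (26, 8), (26, 11), (26, 12), (26, 15), (26, 16), (26, 19), (26, 20), (26, 23), (26, 24), (26, 27), (26, 28), (26, 31), (29, 1), (29, 2), (29, 5), (29, 6), (29, 9), (29, 10), (29, 13), (29, 14), (29, 17), (29, 18), (29, 21), (29, 22), (29, 25), (29, 26), (29, 29), (29, 30)]
Holes: [(2, 1), (2, 2), (2, 5), (2, 6), (2, 9), (2, 10), (2, 13), (2, 14), (2, 17), (2, 18), (2, 21), (2, 22), (2, 25), (2, 26), (2, 29), (2, 30), (5, 0), (5, 3), (5, 4), (5, 7), (5, 8), (5, 11), (5, 12), (5, 15), (5, 16), (5, 19), (5, 20), (5, 23), (5, 24), (5, 27), (5, 28), (5, 31), (13, 0), (13, 3), (13, 4), (13, 7), (13, 8), (13, 11), (13, 12), (13, 15), (13, 16), (13, 19), (13, 20), (13, 23), (13, 24), (13, 27), (13, 28), (13, 31), (18, 0), (18, 3), (18, 4), (18, 7), (18, 8), (18, 11), (18, 12), (18, 15), (18, 16), (18, 19), (18, 20), (18, 23), (18, 24), (18, 27), (18, 28), (18, 31), (26, 0), (26, 3), (26, 4), (26, 7), (26, 8), (26, 11), (26, 12), (26, 15), (26, 16), (26, 19), (26, 20), (26, 23), (26, 24), (26, 27), (26, 28), (26, 31), (29, 1), (29, 2), (29, 5), (29, 6), (29, 9), (29, 10), (29, 13), (29, 14), (29, 17), (29, 18), (29, 21), (29, 22), (29, 25), (29, 26), (29, 29), (29, 30)]

Answer: no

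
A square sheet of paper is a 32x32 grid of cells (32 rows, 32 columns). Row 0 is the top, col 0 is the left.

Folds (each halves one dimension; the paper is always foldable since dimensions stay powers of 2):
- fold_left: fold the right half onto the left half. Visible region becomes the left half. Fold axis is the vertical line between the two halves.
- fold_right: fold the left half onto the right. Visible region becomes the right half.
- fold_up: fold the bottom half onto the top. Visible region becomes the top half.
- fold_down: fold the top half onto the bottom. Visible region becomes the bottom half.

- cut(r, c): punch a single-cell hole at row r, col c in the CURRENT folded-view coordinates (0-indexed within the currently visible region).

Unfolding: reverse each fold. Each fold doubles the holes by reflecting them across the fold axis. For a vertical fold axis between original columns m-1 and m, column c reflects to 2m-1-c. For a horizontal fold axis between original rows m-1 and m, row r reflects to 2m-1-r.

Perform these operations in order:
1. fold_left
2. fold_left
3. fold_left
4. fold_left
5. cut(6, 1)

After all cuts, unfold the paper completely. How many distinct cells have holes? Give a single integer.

Answer: 16

Derivation:
Op 1 fold_left: fold axis v@16; visible region now rows[0,32) x cols[0,16) = 32x16
Op 2 fold_left: fold axis v@8; visible region now rows[0,32) x cols[0,8) = 32x8
Op 3 fold_left: fold axis v@4; visible region now rows[0,32) x cols[0,4) = 32x4
Op 4 fold_left: fold axis v@2; visible region now rows[0,32) x cols[0,2) = 32x2
Op 5 cut(6, 1): punch at orig (6,1); cuts so far [(6, 1)]; region rows[0,32) x cols[0,2) = 32x2
Unfold 1 (reflect across v@2): 2 holes -> [(6, 1), (6, 2)]
Unfold 2 (reflect across v@4): 4 holes -> [(6, 1), (6, 2), (6, 5), (6, 6)]
Unfold 3 (reflect across v@8): 8 holes -> [(6, 1), (6, 2), (6, 5), (6, 6), (6, 9), (6, 10), (6, 13), (6, 14)]
Unfold 4 (reflect across v@16): 16 holes -> [(6, 1), (6, 2), (6, 5), (6, 6), (6, 9), (6, 10), (6, 13), (6, 14), (6, 17), (6, 18), (6, 21), (6, 22), (6, 25), (6, 26), (6, 29), (6, 30)]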